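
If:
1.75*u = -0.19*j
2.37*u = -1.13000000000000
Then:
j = 4.39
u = -0.48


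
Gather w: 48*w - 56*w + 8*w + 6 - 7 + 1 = 0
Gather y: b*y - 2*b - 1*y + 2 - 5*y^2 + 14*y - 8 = -2*b - 5*y^2 + y*(b + 13) - 6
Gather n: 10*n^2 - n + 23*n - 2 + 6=10*n^2 + 22*n + 4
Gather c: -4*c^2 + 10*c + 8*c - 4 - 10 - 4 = -4*c^2 + 18*c - 18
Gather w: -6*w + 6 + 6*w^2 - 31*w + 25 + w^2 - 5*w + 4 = 7*w^2 - 42*w + 35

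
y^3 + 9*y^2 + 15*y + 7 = (y + 1)^2*(y + 7)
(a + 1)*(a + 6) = a^2 + 7*a + 6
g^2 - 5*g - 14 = (g - 7)*(g + 2)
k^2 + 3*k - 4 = (k - 1)*(k + 4)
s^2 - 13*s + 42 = (s - 7)*(s - 6)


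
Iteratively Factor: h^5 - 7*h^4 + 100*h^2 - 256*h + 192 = (h - 2)*(h^4 - 5*h^3 - 10*h^2 + 80*h - 96) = (h - 3)*(h - 2)*(h^3 - 2*h^2 - 16*h + 32) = (h - 3)*(h - 2)*(h + 4)*(h^2 - 6*h + 8) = (h - 4)*(h - 3)*(h - 2)*(h + 4)*(h - 2)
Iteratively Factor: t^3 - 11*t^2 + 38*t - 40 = (t - 5)*(t^2 - 6*t + 8) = (t - 5)*(t - 2)*(t - 4)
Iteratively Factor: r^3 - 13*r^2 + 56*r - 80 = (r - 5)*(r^2 - 8*r + 16) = (r - 5)*(r - 4)*(r - 4)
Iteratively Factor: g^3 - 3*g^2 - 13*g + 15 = (g + 3)*(g^2 - 6*g + 5) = (g - 5)*(g + 3)*(g - 1)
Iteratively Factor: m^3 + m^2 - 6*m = (m - 2)*(m^2 + 3*m) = (m - 2)*(m + 3)*(m)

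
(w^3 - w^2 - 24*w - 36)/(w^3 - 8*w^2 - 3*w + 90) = (w + 2)/(w - 5)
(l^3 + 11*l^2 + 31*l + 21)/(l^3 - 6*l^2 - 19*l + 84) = (l^3 + 11*l^2 + 31*l + 21)/(l^3 - 6*l^2 - 19*l + 84)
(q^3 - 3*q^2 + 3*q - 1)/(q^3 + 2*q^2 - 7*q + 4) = (q - 1)/(q + 4)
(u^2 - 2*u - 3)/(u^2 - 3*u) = (u + 1)/u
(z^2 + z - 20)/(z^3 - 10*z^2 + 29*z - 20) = (z + 5)/(z^2 - 6*z + 5)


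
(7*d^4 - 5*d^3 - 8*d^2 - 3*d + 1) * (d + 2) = 7*d^5 + 9*d^4 - 18*d^3 - 19*d^2 - 5*d + 2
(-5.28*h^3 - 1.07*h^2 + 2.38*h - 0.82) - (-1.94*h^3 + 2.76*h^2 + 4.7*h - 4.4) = -3.34*h^3 - 3.83*h^2 - 2.32*h + 3.58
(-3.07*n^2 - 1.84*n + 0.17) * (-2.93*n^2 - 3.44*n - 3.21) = 8.9951*n^4 + 15.952*n^3 + 15.6862*n^2 + 5.3216*n - 0.5457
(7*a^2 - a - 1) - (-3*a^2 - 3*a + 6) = 10*a^2 + 2*a - 7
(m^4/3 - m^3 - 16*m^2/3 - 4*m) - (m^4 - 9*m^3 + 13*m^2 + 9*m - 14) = -2*m^4/3 + 8*m^3 - 55*m^2/3 - 13*m + 14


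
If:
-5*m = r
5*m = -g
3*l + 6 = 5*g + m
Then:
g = r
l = 8*r/5 - 2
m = -r/5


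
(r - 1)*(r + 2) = r^2 + r - 2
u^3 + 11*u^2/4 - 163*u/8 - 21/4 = (u - 7/2)*(u + 1/4)*(u + 6)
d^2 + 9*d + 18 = (d + 3)*(d + 6)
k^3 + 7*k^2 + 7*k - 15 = (k - 1)*(k + 3)*(k + 5)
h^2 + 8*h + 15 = (h + 3)*(h + 5)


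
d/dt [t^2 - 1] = 2*t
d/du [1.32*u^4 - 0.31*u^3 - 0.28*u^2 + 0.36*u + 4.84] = 5.28*u^3 - 0.93*u^2 - 0.56*u + 0.36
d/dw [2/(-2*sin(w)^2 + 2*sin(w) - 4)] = (2*sin(w) - 1)*cos(w)/(sin(w)^2 - sin(w) + 2)^2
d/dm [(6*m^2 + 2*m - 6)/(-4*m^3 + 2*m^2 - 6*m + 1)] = 2*(12*m^4 + 8*m^3 - 56*m^2 + 18*m - 17)/(16*m^6 - 16*m^5 + 52*m^4 - 32*m^3 + 40*m^2 - 12*m + 1)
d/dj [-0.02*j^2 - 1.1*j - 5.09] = -0.04*j - 1.1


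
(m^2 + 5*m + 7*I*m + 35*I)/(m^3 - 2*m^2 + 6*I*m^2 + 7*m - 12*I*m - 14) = (m + 5)/(m^2 - m*(2 + I) + 2*I)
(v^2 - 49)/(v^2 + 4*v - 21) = (v - 7)/(v - 3)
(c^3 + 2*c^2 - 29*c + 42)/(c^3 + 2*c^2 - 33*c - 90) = (c^3 + 2*c^2 - 29*c + 42)/(c^3 + 2*c^2 - 33*c - 90)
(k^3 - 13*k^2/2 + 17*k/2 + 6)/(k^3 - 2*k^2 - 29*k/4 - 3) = 2*(k - 3)/(2*k + 3)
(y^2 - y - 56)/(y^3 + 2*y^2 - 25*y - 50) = (y^2 - y - 56)/(y^3 + 2*y^2 - 25*y - 50)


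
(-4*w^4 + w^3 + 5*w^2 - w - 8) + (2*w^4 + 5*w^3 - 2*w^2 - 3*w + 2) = -2*w^4 + 6*w^3 + 3*w^2 - 4*w - 6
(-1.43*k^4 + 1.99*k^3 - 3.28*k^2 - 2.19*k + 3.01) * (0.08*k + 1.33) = -0.1144*k^5 - 1.7427*k^4 + 2.3843*k^3 - 4.5376*k^2 - 2.6719*k + 4.0033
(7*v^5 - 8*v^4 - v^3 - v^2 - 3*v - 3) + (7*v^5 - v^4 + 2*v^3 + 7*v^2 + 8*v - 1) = 14*v^5 - 9*v^4 + v^3 + 6*v^2 + 5*v - 4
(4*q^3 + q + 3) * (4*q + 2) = 16*q^4 + 8*q^3 + 4*q^2 + 14*q + 6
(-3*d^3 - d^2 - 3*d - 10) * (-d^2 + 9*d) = 3*d^5 - 26*d^4 - 6*d^3 - 17*d^2 - 90*d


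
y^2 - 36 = (y - 6)*(y + 6)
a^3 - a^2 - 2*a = a*(a - 2)*(a + 1)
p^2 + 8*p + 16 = (p + 4)^2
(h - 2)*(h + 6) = h^2 + 4*h - 12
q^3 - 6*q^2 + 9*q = q*(q - 3)^2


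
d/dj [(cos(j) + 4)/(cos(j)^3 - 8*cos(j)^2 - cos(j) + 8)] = (-125*cos(j)/2 + 2*cos(2*j) + cos(3*j)/2 - 10)/((cos(j) - 8)^2*sin(j)^3)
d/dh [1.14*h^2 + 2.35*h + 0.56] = 2.28*h + 2.35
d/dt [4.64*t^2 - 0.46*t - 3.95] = 9.28*t - 0.46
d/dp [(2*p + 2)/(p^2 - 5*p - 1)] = 2*(-p^2 - 2*p + 4)/(p^4 - 10*p^3 + 23*p^2 + 10*p + 1)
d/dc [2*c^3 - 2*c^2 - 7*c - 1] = 6*c^2 - 4*c - 7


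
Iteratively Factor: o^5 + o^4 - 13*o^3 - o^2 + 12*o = (o + 4)*(o^4 - 3*o^3 - o^2 + 3*o) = (o - 1)*(o + 4)*(o^3 - 2*o^2 - 3*o) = (o - 3)*(o - 1)*(o + 4)*(o^2 + o) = (o - 3)*(o - 1)*(o + 1)*(o + 4)*(o)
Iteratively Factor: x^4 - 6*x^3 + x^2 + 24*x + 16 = (x + 1)*(x^3 - 7*x^2 + 8*x + 16) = (x - 4)*(x + 1)*(x^2 - 3*x - 4) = (x - 4)*(x + 1)^2*(x - 4)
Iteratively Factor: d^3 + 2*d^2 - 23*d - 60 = (d - 5)*(d^2 + 7*d + 12) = (d - 5)*(d + 3)*(d + 4)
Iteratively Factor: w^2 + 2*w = (w + 2)*(w)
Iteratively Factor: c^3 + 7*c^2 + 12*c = (c + 4)*(c^2 + 3*c) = (c + 3)*(c + 4)*(c)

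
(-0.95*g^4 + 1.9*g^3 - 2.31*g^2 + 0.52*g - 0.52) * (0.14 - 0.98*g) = 0.931*g^5 - 1.995*g^4 + 2.5298*g^3 - 0.833*g^2 + 0.5824*g - 0.0728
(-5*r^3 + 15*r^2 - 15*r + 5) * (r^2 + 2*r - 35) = -5*r^5 + 5*r^4 + 190*r^3 - 550*r^2 + 535*r - 175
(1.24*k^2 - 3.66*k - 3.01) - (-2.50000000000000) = 1.24*k^2 - 3.66*k - 0.51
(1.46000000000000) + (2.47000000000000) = 3.93000000000000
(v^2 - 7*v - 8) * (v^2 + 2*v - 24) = v^4 - 5*v^3 - 46*v^2 + 152*v + 192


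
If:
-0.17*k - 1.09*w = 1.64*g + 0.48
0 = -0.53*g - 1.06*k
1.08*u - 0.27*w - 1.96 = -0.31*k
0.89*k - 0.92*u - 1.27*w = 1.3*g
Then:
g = 3.84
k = -1.92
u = 0.89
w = -5.92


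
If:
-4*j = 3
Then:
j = -3/4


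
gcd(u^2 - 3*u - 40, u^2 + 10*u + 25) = u + 5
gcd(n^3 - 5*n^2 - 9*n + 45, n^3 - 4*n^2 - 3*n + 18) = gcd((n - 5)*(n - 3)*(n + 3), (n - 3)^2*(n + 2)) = n - 3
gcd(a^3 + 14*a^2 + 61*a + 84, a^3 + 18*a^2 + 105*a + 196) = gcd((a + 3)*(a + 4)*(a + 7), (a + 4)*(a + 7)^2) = a^2 + 11*a + 28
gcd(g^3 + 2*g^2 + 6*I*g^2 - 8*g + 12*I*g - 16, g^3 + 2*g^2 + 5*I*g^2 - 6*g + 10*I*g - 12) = g^2 + g*(2 + 2*I) + 4*I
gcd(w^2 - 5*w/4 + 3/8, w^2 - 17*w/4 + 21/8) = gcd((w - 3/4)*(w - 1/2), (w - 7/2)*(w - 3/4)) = w - 3/4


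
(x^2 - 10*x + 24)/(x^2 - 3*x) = (x^2 - 10*x + 24)/(x*(x - 3))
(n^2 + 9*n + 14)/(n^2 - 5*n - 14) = (n + 7)/(n - 7)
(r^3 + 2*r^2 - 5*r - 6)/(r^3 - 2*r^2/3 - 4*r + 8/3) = 3*(r^2 + 4*r + 3)/(3*r^2 + 4*r - 4)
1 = 1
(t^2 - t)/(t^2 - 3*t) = (t - 1)/(t - 3)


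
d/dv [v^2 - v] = 2*v - 1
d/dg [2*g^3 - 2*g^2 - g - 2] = 6*g^2 - 4*g - 1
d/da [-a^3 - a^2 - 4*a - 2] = -3*a^2 - 2*a - 4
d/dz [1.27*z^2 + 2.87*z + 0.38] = 2.54*z + 2.87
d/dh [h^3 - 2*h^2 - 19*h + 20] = 3*h^2 - 4*h - 19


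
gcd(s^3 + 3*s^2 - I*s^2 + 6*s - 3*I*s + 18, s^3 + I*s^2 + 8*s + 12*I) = s^2 - I*s + 6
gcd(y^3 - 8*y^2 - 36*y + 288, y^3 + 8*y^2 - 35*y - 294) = y - 6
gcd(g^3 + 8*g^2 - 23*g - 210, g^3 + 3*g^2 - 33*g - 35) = g^2 + 2*g - 35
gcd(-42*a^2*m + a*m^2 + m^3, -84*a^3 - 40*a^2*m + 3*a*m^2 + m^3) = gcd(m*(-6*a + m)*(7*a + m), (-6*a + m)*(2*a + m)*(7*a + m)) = 42*a^2 - a*m - m^2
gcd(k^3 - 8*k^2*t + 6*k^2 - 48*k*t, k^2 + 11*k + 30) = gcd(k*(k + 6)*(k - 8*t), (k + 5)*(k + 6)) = k + 6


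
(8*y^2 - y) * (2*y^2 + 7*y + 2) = 16*y^4 + 54*y^3 + 9*y^2 - 2*y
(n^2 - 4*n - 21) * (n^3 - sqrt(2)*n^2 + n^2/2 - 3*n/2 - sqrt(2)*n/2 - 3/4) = n^5 - 7*n^4/2 - sqrt(2)*n^4 - 49*n^3/2 + 7*sqrt(2)*n^3/2 - 21*n^2/4 + 23*sqrt(2)*n^2 + 21*sqrt(2)*n/2 + 69*n/2 + 63/4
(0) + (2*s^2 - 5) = 2*s^2 - 5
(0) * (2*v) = 0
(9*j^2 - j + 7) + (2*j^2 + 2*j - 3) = 11*j^2 + j + 4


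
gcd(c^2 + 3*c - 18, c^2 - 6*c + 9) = c - 3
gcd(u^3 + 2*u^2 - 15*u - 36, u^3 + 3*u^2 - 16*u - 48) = u^2 - u - 12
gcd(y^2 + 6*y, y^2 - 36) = y + 6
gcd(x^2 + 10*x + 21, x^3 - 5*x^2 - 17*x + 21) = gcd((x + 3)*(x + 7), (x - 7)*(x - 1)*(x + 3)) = x + 3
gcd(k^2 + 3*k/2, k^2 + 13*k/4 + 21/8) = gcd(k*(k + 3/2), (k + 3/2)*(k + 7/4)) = k + 3/2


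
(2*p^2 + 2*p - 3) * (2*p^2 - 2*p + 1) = 4*p^4 - 8*p^2 + 8*p - 3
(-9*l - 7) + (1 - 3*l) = -12*l - 6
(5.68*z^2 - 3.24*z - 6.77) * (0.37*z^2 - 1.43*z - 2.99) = 2.1016*z^4 - 9.3212*z^3 - 14.8549*z^2 + 19.3687*z + 20.2423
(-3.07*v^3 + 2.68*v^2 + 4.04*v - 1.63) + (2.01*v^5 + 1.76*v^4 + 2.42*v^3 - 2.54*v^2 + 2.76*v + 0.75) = 2.01*v^5 + 1.76*v^4 - 0.65*v^3 + 0.14*v^2 + 6.8*v - 0.88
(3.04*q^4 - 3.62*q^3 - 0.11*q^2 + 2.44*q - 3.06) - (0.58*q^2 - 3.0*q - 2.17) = 3.04*q^4 - 3.62*q^3 - 0.69*q^2 + 5.44*q - 0.89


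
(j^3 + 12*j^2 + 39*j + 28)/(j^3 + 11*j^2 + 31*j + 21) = (j + 4)/(j + 3)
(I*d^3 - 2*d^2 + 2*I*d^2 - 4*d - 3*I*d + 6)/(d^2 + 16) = (I*d^3 + 2*d^2*(-1 + I) - d*(4 + 3*I) + 6)/(d^2 + 16)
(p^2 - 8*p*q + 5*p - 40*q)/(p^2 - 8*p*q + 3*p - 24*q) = (p + 5)/(p + 3)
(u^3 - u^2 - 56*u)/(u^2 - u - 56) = u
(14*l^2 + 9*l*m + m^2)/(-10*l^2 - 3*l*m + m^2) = (-7*l - m)/(5*l - m)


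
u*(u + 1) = u^2 + u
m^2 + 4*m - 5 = (m - 1)*(m + 5)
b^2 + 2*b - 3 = (b - 1)*(b + 3)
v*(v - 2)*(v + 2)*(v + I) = v^4 + I*v^3 - 4*v^2 - 4*I*v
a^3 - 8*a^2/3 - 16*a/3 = a*(a - 4)*(a + 4/3)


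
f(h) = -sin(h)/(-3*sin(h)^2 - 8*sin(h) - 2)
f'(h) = -(6*sin(h)*cos(h) + 8*cos(h))*sin(h)/(-3*sin(h)^2 - 8*sin(h) - 2)^2 - cos(h)/(-3*sin(h)^2 - 8*sin(h) - 2)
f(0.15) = 0.05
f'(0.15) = 0.18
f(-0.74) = 0.33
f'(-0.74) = 0.11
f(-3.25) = 0.04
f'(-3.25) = -0.23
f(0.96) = 0.08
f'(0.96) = -0.00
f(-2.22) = 0.32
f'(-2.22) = -0.01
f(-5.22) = 0.08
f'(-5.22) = -0.00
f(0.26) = 0.06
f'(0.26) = 0.10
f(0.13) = 0.04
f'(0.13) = 0.20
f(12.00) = 0.38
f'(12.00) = 0.47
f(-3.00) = -0.15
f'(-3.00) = -2.22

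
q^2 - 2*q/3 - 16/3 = (q - 8/3)*(q + 2)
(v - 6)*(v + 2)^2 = v^3 - 2*v^2 - 20*v - 24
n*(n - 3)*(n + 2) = n^3 - n^2 - 6*n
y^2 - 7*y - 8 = (y - 8)*(y + 1)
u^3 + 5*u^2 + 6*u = u*(u + 2)*(u + 3)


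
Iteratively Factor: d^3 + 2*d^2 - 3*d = (d - 1)*(d^2 + 3*d) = (d - 1)*(d + 3)*(d)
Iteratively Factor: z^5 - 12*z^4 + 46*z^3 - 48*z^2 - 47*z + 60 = (z + 1)*(z^4 - 13*z^3 + 59*z^2 - 107*z + 60) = (z - 1)*(z + 1)*(z^3 - 12*z^2 + 47*z - 60) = (z - 4)*(z - 1)*(z + 1)*(z^2 - 8*z + 15) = (z - 5)*(z - 4)*(z - 1)*(z + 1)*(z - 3)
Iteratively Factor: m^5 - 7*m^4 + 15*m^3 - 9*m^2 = (m)*(m^4 - 7*m^3 + 15*m^2 - 9*m) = m*(m - 3)*(m^3 - 4*m^2 + 3*m) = m*(m - 3)*(m - 1)*(m^2 - 3*m) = m^2*(m - 3)*(m - 1)*(m - 3)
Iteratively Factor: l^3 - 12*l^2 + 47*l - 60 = (l - 4)*(l^2 - 8*l + 15) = (l - 5)*(l - 4)*(l - 3)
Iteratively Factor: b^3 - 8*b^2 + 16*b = (b)*(b^2 - 8*b + 16) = b*(b - 4)*(b - 4)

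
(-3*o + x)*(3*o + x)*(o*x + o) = -9*o^3*x - 9*o^3 + o*x^3 + o*x^2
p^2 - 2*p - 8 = (p - 4)*(p + 2)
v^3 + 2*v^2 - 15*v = v*(v - 3)*(v + 5)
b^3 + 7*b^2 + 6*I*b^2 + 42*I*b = b*(b + 7)*(b + 6*I)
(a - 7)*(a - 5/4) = a^2 - 33*a/4 + 35/4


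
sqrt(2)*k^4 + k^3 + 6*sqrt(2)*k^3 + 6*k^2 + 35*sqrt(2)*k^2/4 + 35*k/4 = k*(k + 5/2)*(k + 7/2)*(sqrt(2)*k + 1)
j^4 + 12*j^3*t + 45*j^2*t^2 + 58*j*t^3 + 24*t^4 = (j + t)^2*(j + 4*t)*(j + 6*t)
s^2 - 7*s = s*(s - 7)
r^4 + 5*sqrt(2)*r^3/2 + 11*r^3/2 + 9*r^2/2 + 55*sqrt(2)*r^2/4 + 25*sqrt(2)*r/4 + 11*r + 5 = (r + 1/2)*(r + 5)*(r + sqrt(2)/2)*(r + 2*sqrt(2))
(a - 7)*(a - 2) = a^2 - 9*a + 14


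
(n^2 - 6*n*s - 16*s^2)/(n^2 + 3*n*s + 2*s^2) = (n - 8*s)/(n + s)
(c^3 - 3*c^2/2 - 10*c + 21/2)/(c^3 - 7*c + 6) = (c - 7/2)/(c - 2)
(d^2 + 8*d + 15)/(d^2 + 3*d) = (d + 5)/d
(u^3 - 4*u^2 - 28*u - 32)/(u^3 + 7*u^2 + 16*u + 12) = (u - 8)/(u + 3)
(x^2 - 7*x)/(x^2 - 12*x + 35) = x/(x - 5)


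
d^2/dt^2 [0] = 0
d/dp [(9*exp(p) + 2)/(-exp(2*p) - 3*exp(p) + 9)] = (9*exp(2*p) + 4*exp(p) + 87)*exp(p)/(exp(4*p) + 6*exp(3*p) - 9*exp(2*p) - 54*exp(p) + 81)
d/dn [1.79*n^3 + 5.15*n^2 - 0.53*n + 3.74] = 5.37*n^2 + 10.3*n - 0.53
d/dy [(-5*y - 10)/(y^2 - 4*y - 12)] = 5/(y^2 - 12*y + 36)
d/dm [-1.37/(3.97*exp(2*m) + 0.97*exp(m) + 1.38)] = (10.8778*exp(m) + 1.3289)*exp(m)/(3.97*exp(2*m) + 0.97*exp(m) + 1.38)^2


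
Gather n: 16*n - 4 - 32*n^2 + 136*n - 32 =-32*n^2 + 152*n - 36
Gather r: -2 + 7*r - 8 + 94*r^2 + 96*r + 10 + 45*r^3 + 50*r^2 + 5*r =45*r^3 + 144*r^2 + 108*r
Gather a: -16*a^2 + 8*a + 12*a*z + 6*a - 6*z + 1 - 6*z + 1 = -16*a^2 + a*(12*z + 14) - 12*z + 2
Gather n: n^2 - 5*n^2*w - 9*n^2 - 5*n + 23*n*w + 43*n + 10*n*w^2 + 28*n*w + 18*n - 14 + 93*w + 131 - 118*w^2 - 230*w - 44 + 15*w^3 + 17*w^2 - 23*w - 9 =n^2*(-5*w - 8) + n*(10*w^2 + 51*w + 56) + 15*w^3 - 101*w^2 - 160*w + 64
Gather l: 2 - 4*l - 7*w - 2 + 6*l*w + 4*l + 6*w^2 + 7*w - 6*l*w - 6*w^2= 0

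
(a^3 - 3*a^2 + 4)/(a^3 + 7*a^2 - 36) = (a^2 - a - 2)/(a^2 + 9*a + 18)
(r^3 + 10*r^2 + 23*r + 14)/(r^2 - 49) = (r^2 + 3*r + 2)/(r - 7)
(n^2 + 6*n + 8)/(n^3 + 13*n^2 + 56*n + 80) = (n + 2)/(n^2 + 9*n + 20)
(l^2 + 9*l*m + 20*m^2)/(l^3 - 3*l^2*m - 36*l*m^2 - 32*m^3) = (l + 5*m)/(l^2 - 7*l*m - 8*m^2)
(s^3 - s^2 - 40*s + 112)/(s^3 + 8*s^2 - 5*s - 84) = (s^2 - 8*s + 16)/(s^2 + s - 12)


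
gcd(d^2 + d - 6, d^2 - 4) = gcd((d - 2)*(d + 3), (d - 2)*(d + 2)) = d - 2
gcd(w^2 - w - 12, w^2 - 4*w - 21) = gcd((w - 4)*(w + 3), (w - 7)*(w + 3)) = w + 3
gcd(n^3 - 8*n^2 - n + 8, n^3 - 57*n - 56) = n^2 - 7*n - 8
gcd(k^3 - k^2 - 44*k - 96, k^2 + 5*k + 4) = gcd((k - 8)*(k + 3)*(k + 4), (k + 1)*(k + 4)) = k + 4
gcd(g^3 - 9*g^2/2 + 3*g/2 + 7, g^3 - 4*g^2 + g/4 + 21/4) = g^2 - 5*g/2 - 7/2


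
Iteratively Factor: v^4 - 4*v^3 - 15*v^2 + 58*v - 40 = (v - 5)*(v^3 + v^2 - 10*v + 8) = (v - 5)*(v - 2)*(v^2 + 3*v - 4) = (v - 5)*(v - 2)*(v + 4)*(v - 1)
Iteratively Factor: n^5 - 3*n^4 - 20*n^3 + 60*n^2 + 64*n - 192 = (n - 3)*(n^4 - 20*n^2 + 64) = (n - 3)*(n + 4)*(n^3 - 4*n^2 - 4*n + 16) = (n - 3)*(n - 2)*(n + 4)*(n^2 - 2*n - 8) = (n - 4)*(n - 3)*(n - 2)*(n + 4)*(n + 2)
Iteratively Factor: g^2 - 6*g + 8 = (g - 2)*(g - 4)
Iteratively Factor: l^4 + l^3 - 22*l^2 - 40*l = (l + 2)*(l^3 - l^2 - 20*l) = (l + 2)*(l + 4)*(l^2 - 5*l) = (l - 5)*(l + 2)*(l + 4)*(l)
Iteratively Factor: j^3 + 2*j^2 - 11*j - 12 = (j - 3)*(j^2 + 5*j + 4) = (j - 3)*(j + 4)*(j + 1)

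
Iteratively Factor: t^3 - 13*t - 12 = (t - 4)*(t^2 + 4*t + 3) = (t - 4)*(t + 1)*(t + 3)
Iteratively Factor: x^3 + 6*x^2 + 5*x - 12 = (x + 3)*(x^2 + 3*x - 4) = (x + 3)*(x + 4)*(x - 1)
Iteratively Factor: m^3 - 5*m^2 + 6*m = (m)*(m^2 - 5*m + 6) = m*(m - 2)*(m - 3)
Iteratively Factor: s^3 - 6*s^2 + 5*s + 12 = (s + 1)*(s^2 - 7*s + 12) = (s - 4)*(s + 1)*(s - 3)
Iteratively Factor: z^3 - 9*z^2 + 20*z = (z - 4)*(z^2 - 5*z) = z*(z - 4)*(z - 5)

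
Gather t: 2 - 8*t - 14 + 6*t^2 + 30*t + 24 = 6*t^2 + 22*t + 12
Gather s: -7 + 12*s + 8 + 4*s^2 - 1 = 4*s^2 + 12*s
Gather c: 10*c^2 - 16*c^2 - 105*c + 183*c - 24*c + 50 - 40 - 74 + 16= -6*c^2 + 54*c - 48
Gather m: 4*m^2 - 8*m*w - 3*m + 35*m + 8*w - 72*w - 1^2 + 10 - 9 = 4*m^2 + m*(32 - 8*w) - 64*w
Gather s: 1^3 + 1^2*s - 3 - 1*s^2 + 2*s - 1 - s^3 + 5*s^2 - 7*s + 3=-s^3 + 4*s^2 - 4*s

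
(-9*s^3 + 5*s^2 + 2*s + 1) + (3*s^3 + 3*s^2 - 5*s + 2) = -6*s^3 + 8*s^2 - 3*s + 3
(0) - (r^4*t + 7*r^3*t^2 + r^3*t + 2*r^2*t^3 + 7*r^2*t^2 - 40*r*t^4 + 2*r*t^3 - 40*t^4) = -r^4*t - 7*r^3*t^2 - r^3*t - 2*r^2*t^3 - 7*r^2*t^2 + 40*r*t^4 - 2*r*t^3 + 40*t^4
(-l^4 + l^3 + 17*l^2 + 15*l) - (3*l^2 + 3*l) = -l^4 + l^3 + 14*l^2 + 12*l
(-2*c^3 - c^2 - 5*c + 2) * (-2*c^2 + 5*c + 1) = 4*c^5 - 8*c^4 + 3*c^3 - 30*c^2 + 5*c + 2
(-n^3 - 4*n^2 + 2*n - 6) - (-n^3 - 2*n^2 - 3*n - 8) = -2*n^2 + 5*n + 2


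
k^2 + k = k*(k + 1)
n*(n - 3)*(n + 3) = n^3 - 9*n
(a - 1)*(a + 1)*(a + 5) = a^3 + 5*a^2 - a - 5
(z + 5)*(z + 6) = z^2 + 11*z + 30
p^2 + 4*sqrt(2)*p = p*(p + 4*sqrt(2))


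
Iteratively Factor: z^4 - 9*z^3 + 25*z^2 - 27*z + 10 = (z - 1)*(z^3 - 8*z^2 + 17*z - 10) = (z - 2)*(z - 1)*(z^2 - 6*z + 5) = (z - 5)*(z - 2)*(z - 1)*(z - 1)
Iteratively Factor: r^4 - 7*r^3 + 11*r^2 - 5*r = (r - 5)*(r^3 - 2*r^2 + r) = (r - 5)*(r - 1)*(r^2 - r) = r*(r - 5)*(r - 1)*(r - 1)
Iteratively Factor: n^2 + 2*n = (n)*(n + 2)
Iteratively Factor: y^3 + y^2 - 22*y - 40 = (y - 5)*(y^2 + 6*y + 8) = (y - 5)*(y + 4)*(y + 2)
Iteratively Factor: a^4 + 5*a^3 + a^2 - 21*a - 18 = (a - 2)*(a^3 + 7*a^2 + 15*a + 9) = (a - 2)*(a + 3)*(a^2 + 4*a + 3) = (a - 2)*(a + 1)*(a + 3)*(a + 3)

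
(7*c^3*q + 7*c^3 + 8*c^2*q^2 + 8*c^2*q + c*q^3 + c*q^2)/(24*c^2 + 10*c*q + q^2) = c*(7*c^2*q + 7*c^2 + 8*c*q^2 + 8*c*q + q^3 + q^2)/(24*c^2 + 10*c*q + q^2)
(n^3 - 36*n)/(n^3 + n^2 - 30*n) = (n - 6)/(n - 5)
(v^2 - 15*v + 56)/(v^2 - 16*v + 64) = (v - 7)/(v - 8)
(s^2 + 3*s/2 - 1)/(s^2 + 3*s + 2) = (s - 1/2)/(s + 1)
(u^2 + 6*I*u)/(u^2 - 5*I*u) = (u + 6*I)/(u - 5*I)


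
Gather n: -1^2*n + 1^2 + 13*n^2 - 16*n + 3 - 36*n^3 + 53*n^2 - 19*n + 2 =-36*n^3 + 66*n^2 - 36*n + 6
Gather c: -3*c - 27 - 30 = -3*c - 57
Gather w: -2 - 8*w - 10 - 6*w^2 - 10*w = -6*w^2 - 18*w - 12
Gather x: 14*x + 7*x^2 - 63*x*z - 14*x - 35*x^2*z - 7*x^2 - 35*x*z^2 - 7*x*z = -35*x^2*z + x*(-35*z^2 - 70*z)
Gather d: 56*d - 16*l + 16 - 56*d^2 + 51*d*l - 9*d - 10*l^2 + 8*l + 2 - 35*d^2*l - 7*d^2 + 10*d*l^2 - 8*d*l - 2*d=d^2*(-35*l - 63) + d*(10*l^2 + 43*l + 45) - 10*l^2 - 8*l + 18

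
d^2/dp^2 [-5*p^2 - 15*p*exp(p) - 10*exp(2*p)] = -15*p*exp(p) - 40*exp(2*p) - 30*exp(p) - 10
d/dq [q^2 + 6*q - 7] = 2*q + 6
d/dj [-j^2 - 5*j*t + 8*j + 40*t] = -2*j - 5*t + 8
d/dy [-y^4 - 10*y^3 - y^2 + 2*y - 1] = -4*y^3 - 30*y^2 - 2*y + 2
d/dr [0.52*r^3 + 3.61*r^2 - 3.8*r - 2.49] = 1.56*r^2 + 7.22*r - 3.8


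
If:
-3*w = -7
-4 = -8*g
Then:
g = 1/2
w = 7/3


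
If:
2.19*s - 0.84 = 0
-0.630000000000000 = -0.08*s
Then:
No Solution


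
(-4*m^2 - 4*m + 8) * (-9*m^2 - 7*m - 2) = 36*m^4 + 64*m^3 - 36*m^2 - 48*m - 16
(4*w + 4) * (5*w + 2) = 20*w^2 + 28*w + 8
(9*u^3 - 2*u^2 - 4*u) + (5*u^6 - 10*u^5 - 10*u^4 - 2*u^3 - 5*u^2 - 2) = 5*u^6 - 10*u^5 - 10*u^4 + 7*u^3 - 7*u^2 - 4*u - 2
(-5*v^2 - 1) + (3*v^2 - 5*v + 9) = -2*v^2 - 5*v + 8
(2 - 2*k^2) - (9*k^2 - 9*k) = -11*k^2 + 9*k + 2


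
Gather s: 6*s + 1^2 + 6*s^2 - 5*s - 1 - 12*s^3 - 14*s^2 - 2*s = -12*s^3 - 8*s^2 - s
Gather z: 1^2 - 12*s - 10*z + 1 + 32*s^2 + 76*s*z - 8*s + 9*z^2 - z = 32*s^2 - 20*s + 9*z^2 + z*(76*s - 11) + 2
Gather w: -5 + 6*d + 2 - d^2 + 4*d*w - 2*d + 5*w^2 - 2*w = -d^2 + 4*d + 5*w^2 + w*(4*d - 2) - 3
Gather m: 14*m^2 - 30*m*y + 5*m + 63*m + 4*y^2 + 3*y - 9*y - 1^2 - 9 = 14*m^2 + m*(68 - 30*y) + 4*y^2 - 6*y - 10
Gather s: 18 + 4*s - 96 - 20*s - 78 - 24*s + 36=-40*s - 120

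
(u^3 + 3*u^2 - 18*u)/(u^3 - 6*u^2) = (u^2 + 3*u - 18)/(u*(u - 6))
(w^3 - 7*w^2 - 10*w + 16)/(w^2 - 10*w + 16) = (w^2 + w - 2)/(w - 2)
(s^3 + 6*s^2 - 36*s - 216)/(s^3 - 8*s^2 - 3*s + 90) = (s^2 + 12*s + 36)/(s^2 - 2*s - 15)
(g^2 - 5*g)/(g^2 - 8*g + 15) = g/(g - 3)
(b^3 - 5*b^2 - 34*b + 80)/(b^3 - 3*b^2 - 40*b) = (b - 2)/b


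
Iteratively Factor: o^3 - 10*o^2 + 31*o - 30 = (o - 3)*(o^2 - 7*o + 10) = (o - 5)*(o - 3)*(o - 2)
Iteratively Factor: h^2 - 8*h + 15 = (h - 3)*(h - 5)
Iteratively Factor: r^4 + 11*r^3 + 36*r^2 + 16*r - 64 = (r + 4)*(r^3 + 7*r^2 + 8*r - 16) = (r + 4)^2*(r^2 + 3*r - 4) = (r - 1)*(r + 4)^2*(r + 4)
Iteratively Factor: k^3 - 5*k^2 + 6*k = (k)*(k^2 - 5*k + 6) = k*(k - 2)*(k - 3)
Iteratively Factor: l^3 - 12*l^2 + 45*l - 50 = (l - 5)*(l^2 - 7*l + 10) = (l - 5)^2*(l - 2)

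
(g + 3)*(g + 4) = g^2 + 7*g + 12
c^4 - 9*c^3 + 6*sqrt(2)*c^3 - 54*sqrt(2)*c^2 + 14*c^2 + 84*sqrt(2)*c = c*(c - 7)*(c - 2)*(c + 6*sqrt(2))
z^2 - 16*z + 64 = (z - 8)^2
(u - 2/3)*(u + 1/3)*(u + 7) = u^3 + 20*u^2/3 - 23*u/9 - 14/9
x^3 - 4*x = x*(x - 2)*(x + 2)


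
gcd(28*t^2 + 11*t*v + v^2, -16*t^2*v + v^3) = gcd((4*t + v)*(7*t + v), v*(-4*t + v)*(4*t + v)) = 4*t + v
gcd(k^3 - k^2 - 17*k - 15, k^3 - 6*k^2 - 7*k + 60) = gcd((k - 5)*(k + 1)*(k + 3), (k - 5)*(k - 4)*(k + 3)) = k^2 - 2*k - 15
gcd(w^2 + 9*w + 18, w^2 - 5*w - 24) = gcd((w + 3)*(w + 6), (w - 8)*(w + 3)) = w + 3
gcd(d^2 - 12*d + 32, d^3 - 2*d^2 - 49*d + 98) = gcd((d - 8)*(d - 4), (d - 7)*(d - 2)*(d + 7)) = 1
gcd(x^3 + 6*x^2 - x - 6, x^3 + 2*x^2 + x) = x + 1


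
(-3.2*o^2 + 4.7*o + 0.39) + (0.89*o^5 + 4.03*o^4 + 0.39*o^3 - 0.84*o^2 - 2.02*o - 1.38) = 0.89*o^5 + 4.03*o^4 + 0.39*o^3 - 4.04*o^2 + 2.68*o - 0.99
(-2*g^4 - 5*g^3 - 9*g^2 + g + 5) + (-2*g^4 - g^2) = -4*g^4 - 5*g^3 - 10*g^2 + g + 5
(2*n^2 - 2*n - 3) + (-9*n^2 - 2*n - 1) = -7*n^2 - 4*n - 4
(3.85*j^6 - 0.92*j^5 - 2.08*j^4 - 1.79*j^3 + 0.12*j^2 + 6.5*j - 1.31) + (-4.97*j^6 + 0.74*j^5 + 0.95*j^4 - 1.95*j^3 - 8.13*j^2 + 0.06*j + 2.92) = -1.12*j^6 - 0.18*j^5 - 1.13*j^4 - 3.74*j^3 - 8.01*j^2 + 6.56*j + 1.61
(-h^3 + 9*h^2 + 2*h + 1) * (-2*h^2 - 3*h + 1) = 2*h^5 - 15*h^4 - 32*h^3 + h^2 - h + 1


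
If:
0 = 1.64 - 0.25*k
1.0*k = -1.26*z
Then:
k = 6.56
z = -5.21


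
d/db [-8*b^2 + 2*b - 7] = 2 - 16*b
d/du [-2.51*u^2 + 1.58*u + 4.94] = 1.58 - 5.02*u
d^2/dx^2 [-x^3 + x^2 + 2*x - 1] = 2 - 6*x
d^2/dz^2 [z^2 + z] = 2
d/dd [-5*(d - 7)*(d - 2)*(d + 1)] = -15*d^2 + 80*d - 25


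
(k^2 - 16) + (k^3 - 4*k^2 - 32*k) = k^3 - 3*k^2 - 32*k - 16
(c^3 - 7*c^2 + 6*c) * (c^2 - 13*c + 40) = c^5 - 20*c^4 + 137*c^3 - 358*c^2 + 240*c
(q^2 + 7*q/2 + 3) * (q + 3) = q^3 + 13*q^2/2 + 27*q/2 + 9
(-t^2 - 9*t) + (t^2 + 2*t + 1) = 1 - 7*t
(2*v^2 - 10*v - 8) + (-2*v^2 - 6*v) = -16*v - 8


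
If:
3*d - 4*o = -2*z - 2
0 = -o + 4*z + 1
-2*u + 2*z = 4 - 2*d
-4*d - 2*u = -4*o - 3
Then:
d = 3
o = 3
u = 3/2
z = 1/2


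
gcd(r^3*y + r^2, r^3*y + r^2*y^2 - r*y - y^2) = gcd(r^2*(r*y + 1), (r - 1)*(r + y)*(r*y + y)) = 1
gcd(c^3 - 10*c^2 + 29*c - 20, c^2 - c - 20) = c - 5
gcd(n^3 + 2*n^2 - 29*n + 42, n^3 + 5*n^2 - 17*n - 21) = n^2 + 4*n - 21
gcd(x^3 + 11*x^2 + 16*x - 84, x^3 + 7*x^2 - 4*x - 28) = x^2 + 5*x - 14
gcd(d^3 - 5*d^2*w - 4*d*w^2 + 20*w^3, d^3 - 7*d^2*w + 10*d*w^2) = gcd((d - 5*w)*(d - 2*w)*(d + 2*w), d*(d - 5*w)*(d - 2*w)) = d^2 - 7*d*w + 10*w^2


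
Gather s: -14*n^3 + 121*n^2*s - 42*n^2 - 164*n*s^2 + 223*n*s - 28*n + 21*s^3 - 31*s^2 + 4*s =-14*n^3 - 42*n^2 - 28*n + 21*s^3 + s^2*(-164*n - 31) + s*(121*n^2 + 223*n + 4)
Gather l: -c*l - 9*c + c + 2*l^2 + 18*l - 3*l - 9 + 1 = -8*c + 2*l^2 + l*(15 - c) - 8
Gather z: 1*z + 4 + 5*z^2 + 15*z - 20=5*z^2 + 16*z - 16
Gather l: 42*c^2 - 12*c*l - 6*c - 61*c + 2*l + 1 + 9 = 42*c^2 - 67*c + l*(2 - 12*c) + 10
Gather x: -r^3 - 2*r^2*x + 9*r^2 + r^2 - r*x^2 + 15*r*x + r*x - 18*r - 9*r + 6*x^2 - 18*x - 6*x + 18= -r^3 + 10*r^2 - 27*r + x^2*(6 - r) + x*(-2*r^2 + 16*r - 24) + 18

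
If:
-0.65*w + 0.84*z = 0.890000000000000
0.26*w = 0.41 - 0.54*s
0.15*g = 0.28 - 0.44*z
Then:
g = 1.86666666666667 - 2.93333333333333*z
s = 1.41851851851852 - 0.622222222222222*z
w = 1.29230769230769*z - 1.36923076923077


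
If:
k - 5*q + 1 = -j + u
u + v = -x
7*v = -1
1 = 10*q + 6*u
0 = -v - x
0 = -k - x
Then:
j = -5/14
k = -1/7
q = 1/10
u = 0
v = -1/7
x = 1/7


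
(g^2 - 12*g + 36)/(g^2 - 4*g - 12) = (g - 6)/(g + 2)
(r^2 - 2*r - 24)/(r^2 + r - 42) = (r + 4)/(r + 7)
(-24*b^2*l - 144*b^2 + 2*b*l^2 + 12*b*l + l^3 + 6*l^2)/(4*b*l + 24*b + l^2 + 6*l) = (-24*b^2 + 2*b*l + l^2)/(4*b + l)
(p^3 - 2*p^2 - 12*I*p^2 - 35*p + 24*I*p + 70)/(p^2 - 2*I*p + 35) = (p^2 - p*(2 + 5*I) + 10*I)/(p + 5*I)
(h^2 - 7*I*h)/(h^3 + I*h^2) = (h - 7*I)/(h*(h + I))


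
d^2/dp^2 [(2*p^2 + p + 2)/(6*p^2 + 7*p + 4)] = 12*(-8*p^3 + 12*p^2 + 30*p + 9)/(216*p^6 + 756*p^5 + 1314*p^4 + 1351*p^3 + 876*p^2 + 336*p + 64)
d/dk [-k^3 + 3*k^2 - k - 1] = -3*k^2 + 6*k - 1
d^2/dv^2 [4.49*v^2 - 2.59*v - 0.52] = 8.98000000000000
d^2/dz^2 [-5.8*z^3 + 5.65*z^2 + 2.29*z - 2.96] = 11.3 - 34.8*z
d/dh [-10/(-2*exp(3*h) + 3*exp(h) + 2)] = (30 - 60*exp(2*h))*exp(h)/(-2*exp(3*h) + 3*exp(h) + 2)^2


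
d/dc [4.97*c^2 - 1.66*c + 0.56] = 9.94*c - 1.66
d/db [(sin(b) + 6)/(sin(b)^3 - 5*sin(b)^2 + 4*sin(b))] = (-2*sin(b)^3 - 13*sin(b)^2 + 60*sin(b) - 24)*cos(b)/((sin(b) - 4)^2*(sin(b) - 1)^2*sin(b)^2)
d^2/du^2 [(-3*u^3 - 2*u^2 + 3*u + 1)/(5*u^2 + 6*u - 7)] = 6*(-26*u^3 + 81*u^2 - 12*u + 33)/(125*u^6 + 450*u^5 + 15*u^4 - 1044*u^3 - 21*u^2 + 882*u - 343)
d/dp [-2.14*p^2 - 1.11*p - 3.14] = -4.28*p - 1.11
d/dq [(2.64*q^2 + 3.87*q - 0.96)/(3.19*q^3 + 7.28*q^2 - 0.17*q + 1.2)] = (-8.4216*q^4 - 24.6906*q^3 - 19.4352*q^2 + 20.3136*q + 4.4808)/(10.1761*q^6 + 46.4464*q^5 + 51.9138*q^4 + 5.1808*q^3 + 17.5009*q^2 - 0.408*q + 1.44)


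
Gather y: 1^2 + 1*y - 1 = y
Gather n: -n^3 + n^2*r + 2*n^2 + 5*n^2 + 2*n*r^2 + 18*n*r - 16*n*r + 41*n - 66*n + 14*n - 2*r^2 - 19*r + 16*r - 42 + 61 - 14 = -n^3 + n^2*(r + 7) + n*(2*r^2 + 2*r - 11) - 2*r^2 - 3*r + 5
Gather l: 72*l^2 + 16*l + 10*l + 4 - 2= 72*l^2 + 26*l + 2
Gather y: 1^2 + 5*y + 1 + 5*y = 10*y + 2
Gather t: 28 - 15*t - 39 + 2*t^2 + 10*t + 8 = 2*t^2 - 5*t - 3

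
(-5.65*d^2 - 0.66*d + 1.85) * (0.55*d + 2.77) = -3.1075*d^3 - 16.0135*d^2 - 0.8107*d + 5.1245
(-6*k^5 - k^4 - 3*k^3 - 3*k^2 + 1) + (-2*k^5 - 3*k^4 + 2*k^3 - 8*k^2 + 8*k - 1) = -8*k^5 - 4*k^4 - k^3 - 11*k^2 + 8*k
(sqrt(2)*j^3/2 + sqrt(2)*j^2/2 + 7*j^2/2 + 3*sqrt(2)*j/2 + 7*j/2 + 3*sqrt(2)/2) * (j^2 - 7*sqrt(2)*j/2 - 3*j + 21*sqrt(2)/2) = sqrt(2)*j^5/2 - sqrt(2)*j^4 - 49*sqrt(2)*j^3/4 - 21*j^2/2 + 43*sqrt(2)*j^2/2 + 21*j + 129*sqrt(2)*j/4 + 63/2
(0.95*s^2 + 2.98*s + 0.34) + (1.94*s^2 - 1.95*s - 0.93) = 2.89*s^2 + 1.03*s - 0.59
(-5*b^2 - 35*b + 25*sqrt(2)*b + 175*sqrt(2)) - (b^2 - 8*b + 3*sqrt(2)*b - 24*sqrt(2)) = -6*b^2 - 27*b + 22*sqrt(2)*b + 199*sqrt(2)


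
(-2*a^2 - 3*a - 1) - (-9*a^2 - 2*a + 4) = 7*a^2 - a - 5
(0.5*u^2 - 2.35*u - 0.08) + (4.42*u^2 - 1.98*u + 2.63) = 4.92*u^2 - 4.33*u + 2.55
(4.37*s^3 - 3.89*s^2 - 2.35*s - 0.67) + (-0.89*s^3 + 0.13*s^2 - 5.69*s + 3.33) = 3.48*s^3 - 3.76*s^2 - 8.04*s + 2.66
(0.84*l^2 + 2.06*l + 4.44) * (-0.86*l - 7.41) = -0.7224*l^3 - 7.996*l^2 - 19.083*l - 32.9004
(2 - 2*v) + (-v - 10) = -3*v - 8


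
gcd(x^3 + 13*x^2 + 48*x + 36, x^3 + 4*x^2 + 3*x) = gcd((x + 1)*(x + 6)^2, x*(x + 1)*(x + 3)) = x + 1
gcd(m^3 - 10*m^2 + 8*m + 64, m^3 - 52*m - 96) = m^2 - 6*m - 16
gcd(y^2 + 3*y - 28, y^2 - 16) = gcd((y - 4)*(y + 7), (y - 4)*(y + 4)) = y - 4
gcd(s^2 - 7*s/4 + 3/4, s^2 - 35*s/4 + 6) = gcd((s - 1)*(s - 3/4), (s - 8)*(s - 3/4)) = s - 3/4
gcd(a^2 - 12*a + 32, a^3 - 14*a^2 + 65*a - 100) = a - 4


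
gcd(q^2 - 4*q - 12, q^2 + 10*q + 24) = 1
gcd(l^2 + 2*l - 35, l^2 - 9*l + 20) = l - 5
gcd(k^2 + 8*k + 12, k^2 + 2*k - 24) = k + 6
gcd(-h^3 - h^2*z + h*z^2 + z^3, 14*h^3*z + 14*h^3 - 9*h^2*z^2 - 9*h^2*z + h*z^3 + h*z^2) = 1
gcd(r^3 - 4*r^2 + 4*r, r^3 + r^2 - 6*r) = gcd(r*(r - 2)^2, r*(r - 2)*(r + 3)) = r^2 - 2*r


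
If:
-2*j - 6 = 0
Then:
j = -3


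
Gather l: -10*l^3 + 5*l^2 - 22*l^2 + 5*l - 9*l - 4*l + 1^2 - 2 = -10*l^3 - 17*l^2 - 8*l - 1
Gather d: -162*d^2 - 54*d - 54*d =-162*d^2 - 108*d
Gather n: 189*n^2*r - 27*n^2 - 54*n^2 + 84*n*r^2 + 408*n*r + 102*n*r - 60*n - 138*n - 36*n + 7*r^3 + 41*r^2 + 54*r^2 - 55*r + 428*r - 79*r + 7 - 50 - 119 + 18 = n^2*(189*r - 81) + n*(84*r^2 + 510*r - 234) + 7*r^3 + 95*r^2 + 294*r - 144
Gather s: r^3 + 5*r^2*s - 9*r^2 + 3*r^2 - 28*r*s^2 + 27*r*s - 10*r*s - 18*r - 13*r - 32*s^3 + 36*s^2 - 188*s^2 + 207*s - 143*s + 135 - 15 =r^3 - 6*r^2 - 31*r - 32*s^3 + s^2*(-28*r - 152) + s*(5*r^2 + 17*r + 64) + 120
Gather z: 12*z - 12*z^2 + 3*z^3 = 3*z^3 - 12*z^2 + 12*z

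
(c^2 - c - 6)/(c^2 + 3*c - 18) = (c + 2)/(c + 6)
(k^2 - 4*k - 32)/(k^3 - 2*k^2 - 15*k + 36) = (k - 8)/(k^2 - 6*k + 9)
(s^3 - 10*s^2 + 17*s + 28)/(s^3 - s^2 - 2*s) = (s^2 - 11*s + 28)/(s*(s - 2))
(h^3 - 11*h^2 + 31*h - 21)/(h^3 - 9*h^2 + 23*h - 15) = (h - 7)/(h - 5)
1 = 1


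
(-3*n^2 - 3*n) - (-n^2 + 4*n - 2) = -2*n^2 - 7*n + 2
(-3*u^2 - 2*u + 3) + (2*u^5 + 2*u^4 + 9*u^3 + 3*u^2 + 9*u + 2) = 2*u^5 + 2*u^4 + 9*u^3 + 7*u + 5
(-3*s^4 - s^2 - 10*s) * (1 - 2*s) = 6*s^5 - 3*s^4 + 2*s^3 + 19*s^2 - 10*s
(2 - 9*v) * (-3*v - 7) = 27*v^2 + 57*v - 14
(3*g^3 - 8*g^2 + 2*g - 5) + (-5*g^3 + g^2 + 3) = -2*g^3 - 7*g^2 + 2*g - 2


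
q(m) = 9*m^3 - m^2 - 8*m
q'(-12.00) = 3904.00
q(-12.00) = -15600.00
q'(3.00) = 229.00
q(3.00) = 210.00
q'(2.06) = 102.46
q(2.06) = 57.95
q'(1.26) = 32.35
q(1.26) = 6.34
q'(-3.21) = 276.63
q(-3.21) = -282.31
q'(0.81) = 8.09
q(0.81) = -2.35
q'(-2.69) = 192.75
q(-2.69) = -160.90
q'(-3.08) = 254.29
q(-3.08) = -247.81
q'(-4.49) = 545.30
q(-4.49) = -798.91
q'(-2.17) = 123.48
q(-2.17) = -79.31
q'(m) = 27*m^2 - 2*m - 8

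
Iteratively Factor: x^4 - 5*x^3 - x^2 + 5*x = (x - 1)*(x^3 - 4*x^2 - 5*x) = (x - 1)*(x + 1)*(x^2 - 5*x) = (x - 5)*(x - 1)*(x + 1)*(x)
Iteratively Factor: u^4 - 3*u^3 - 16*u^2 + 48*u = (u - 4)*(u^3 + u^2 - 12*u) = (u - 4)*(u + 4)*(u^2 - 3*u) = u*(u - 4)*(u + 4)*(u - 3)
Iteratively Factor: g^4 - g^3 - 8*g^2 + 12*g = (g - 2)*(g^3 + g^2 - 6*g) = (g - 2)^2*(g^2 + 3*g) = g*(g - 2)^2*(g + 3)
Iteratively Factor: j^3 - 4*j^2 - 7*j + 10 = (j - 5)*(j^2 + j - 2) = (j - 5)*(j + 2)*(j - 1)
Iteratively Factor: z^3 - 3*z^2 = (z)*(z^2 - 3*z) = z^2*(z - 3)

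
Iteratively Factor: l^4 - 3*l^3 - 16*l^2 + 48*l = (l + 4)*(l^3 - 7*l^2 + 12*l) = (l - 4)*(l + 4)*(l^2 - 3*l) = (l - 4)*(l - 3)*(l + 4)*(l)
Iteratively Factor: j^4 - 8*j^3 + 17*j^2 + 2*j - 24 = (j + 1)*(j^3 - 9*j^2 + 26*j - 24) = (j - 2)*(j + 1)*(j^2 - 7*j + 12) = (j - 4)*(j - 2)*(j + 1)*(j - 3)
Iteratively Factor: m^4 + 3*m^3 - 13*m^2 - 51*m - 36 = (m + 1)*(m^3 + 2*m^2 - 15*m - 36) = (m + 1)*(m + 3)*(m^2 - m - 12) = (m - 4)*(m + 1)*(m + 3)*(m + 3)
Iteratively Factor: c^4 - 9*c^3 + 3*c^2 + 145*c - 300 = (c + 4)*(c^3 - 13*c^2 + 55*c - 75) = (c - 5)*(c + 4)*(c^2 - 8*c + 15) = (c - 5)*(c - 3)*(c + 4)*(c - 5)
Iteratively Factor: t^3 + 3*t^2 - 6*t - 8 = (t - 2)*(t^2 + 5*t + 4) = (t - 2)*(t + 4)*(t + 1)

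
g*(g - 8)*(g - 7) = g^3 - 15*g^2 + 56*g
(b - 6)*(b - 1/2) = b^2 - 13*b/2 + 3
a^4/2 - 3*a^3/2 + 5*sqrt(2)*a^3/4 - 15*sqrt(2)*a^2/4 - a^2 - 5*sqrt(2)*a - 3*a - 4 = (a/2 + 1/2)*(a - 4)*(a + sqrt(2)/2)*(a + 2*sqrt(2))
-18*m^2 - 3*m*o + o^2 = (-6*m + o)*(3*m + o)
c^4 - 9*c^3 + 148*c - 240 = (c - 6)*(c - 5)*(c - 2)*(c + 4)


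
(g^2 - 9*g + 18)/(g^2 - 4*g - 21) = (-g^2 + 9*g - 18)/(-g^2 + 4*g + 21)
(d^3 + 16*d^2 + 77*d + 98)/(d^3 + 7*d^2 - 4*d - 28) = (d + 7)/(d - 2)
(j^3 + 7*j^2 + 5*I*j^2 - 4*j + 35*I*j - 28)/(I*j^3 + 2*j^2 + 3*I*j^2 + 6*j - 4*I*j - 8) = (-I*j^3 + j^2*(5 - 7*I) + j*(35 + 4*I) + 28*I)/(j^3 + j^2*(3 - 2*I) + j*(-4 - 6*I) + 8*I)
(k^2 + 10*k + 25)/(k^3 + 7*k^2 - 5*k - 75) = 1/(k - 3)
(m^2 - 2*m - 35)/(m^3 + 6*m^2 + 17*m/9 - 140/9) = 9*(m - 7)/(9*m^2 + 9*m - 28)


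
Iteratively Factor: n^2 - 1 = (n - 1)*(n + 1)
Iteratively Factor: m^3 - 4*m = (m + 2)*(m^2 - 2*m) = m*(m + 2)*(m - 2)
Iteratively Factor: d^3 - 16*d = (d + 4)*(d^2 - 4*d) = (d - 4)*(d + 4)*(d)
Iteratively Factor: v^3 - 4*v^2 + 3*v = (v)*(v^2 - 4*v + 3) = v*(v - 1)*(v - 3)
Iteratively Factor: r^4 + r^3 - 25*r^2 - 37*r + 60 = (r - 1)*(r^3 + 2*r^2 - 23*r - 60) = (r - 5)*(r - 1)*(r^2 + 7*r + 12) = (r - 5)*(r - 1)*(r + 3)*(r + 4)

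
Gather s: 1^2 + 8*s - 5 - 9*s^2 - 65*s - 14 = -9*s^2 - 57*s - 18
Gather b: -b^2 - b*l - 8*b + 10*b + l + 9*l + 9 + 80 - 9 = -b^2 + b*(2 - l) + 10*l + 80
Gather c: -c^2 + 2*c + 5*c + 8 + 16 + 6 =-c^2 + 7*c + 30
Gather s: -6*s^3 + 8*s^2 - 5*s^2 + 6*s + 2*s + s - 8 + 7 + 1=-6*s^3 + 3*s^2 + 9*s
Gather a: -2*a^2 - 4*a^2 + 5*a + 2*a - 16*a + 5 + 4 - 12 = -6*a^2 - 9*a - 3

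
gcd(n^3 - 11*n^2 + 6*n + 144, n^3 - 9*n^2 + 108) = n^2 - 3*n - 18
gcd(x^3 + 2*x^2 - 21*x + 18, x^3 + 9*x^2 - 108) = x^2 + 3*x - 18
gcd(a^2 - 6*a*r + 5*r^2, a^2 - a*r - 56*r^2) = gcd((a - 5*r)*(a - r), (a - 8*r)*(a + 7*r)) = 1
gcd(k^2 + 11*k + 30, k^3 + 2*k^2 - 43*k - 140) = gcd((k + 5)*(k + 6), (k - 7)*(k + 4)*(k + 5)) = k + 5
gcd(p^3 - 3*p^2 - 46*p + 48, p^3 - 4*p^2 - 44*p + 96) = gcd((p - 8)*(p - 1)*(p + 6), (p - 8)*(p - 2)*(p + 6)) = p^2 - 2*p - 48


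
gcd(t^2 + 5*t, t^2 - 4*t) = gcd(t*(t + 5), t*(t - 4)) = t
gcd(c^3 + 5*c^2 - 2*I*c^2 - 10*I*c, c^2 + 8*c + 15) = c + 5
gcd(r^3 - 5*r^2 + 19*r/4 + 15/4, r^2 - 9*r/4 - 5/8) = r - 5/2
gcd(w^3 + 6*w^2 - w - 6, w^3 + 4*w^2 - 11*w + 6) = w^2 + 5*w - 6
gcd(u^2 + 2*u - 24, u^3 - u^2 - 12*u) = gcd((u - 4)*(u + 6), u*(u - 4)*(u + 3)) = u - 4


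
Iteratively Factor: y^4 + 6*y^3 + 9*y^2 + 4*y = (y + 1)*(y^3 + 5*y^2 + 4*y) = y*(y + 1)*(y^2 + 5*y + 4) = y*(y + 1)^2*(y + 4)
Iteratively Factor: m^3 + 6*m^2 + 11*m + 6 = (m + 3)*(m^2 + 3*m + 2) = (m + 2)*(m + 3)*(m + 1)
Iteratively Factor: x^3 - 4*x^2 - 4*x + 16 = (x - 4)*(x^2 - 4) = (x - 4)*(x + 2)*(x - 2)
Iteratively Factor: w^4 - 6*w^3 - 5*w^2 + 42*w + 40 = (w - 5)*(w^3 - w^2 - 10*w - 8) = (w - 5)*(w + 2)*(w^2 - 3*w - 4) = (w - 5)*(w - 4)*(w + 2)*(w + 1)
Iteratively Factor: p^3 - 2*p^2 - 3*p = (p + 1)*(p^2 - 3*p) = p*(p + 1)*(p - 3)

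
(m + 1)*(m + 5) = m^2 + 6*m + 5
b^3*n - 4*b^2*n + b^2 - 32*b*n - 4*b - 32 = (b - 8)*(b + 4)*(b*n + 1)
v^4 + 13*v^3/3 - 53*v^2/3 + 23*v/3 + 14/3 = (v - 2)*(v - 1)*(v + 1/3)*(v + 7)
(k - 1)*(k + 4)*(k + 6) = k^3 + 9*k^2 + 14*k - 24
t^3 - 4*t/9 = t*(t - 2/3)*(t + 2/3)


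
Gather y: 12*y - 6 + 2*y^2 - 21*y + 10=2*y^2 - 9*y + 4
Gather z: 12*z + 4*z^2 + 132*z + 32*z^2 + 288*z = 36*z^2 + 432*z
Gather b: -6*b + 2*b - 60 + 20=-4*b - 40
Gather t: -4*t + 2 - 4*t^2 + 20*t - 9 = -4*t^2 + 16*t - 7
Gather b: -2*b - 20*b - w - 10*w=-22*b - 11*w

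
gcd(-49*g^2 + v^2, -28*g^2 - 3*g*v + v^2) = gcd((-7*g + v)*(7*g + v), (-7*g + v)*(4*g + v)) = -7*g + v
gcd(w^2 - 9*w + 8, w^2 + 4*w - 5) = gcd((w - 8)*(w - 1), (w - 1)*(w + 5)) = w - 1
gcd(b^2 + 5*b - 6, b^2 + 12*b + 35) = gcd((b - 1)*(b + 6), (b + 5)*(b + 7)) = 1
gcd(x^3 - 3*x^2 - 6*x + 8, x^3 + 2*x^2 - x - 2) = x^2 + x - 2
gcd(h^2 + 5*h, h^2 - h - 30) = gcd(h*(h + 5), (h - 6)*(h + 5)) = h + 5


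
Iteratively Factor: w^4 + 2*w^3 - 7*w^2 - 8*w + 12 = (w + 3)*(w^3 - w^2 - 4*w + 4) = (w - 2)*(w + 3)*(w^2 + w - 2) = (w - 2)*(w - 1)*(w + 3)*(w + 2)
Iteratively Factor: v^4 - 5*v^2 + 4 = (v - 2)*(v^3 + 2*v^2 - v - 2) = (v - 2)*(v + 2)*(v^2 - 1) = (v - 2)*(v + 1)*(v + 2)*(v - 1)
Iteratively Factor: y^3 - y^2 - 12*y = (y - 4)*(y^2 + 3*y) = y*(y - 4)*(y + 3)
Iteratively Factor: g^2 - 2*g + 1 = (g - 1)*(g - 1)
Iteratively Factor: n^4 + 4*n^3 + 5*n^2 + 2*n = (n)*(n^3 + 4*n^2 + 5*n + 2) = n*(n + 1)*(n^2 + 3*n + 2) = n*(n + 1)*(n + 2)*(n + 1)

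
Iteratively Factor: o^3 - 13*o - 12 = (o + 3)*(o^2 - 3*o - 4) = (o - 4)*(o + 3)*(o + 1)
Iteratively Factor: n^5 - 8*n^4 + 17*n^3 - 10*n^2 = (n - 2)*(n^4 - 6*n^3 + 5*n^2) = n*(n - 2)*(n^3 - 6*n^2 + 5*n) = n^2*(n - 2)*(n^2 - 6*n + 5) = n^2*(n - 2)*(n - 1)*(n - 5)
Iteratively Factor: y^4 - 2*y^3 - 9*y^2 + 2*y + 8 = (y + 2)*(y^3 - 4*y^2 - y + 4) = (y - 1)*(y + 2)*(y^2 - 3*y - 4) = (y - 1)*(y + 1)*(y + 2)*(y - 4)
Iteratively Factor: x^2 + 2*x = (x + 2)*(x)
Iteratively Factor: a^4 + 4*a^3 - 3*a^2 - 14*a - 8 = (a + 1)*(a^3 + 3*a^2 - 6*a - 8) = (a + 1)*(a + 4)*(a^2 - a - 2) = (a + 1)^2*(a + 4)*(a - 2)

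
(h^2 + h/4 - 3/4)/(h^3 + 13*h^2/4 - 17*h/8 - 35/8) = 2*(4*h - 3)/(8*h^2 + 18*h - 35)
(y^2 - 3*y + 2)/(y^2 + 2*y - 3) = (y - 2)/(y + 3)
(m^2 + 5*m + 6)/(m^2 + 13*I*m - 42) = (m^2 + 5*m + 6)/(m^2 + 13*I*m - 42)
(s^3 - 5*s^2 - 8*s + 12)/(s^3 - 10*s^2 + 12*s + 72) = (s - 1)/(s - 6)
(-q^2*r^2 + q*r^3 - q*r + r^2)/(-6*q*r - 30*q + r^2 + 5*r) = r*(q^2*r - q*r^2 + q - r)/(6*q*r + 30*q - r^2 - 5*r)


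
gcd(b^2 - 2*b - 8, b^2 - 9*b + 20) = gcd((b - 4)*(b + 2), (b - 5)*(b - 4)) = b - 4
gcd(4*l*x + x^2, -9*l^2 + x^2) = 1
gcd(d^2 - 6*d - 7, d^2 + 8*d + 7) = d + 1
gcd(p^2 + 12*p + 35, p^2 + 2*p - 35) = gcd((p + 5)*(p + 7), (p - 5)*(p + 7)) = p + 7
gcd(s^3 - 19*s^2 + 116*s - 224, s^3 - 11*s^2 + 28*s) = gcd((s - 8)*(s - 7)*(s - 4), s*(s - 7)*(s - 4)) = s^2 - 11*s + 28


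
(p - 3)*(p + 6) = p^2 + 3*p - 18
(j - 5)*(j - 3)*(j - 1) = j^3 - 9*j^2 + 23*j - 15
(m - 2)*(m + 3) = m^2 + m - 6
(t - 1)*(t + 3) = t^2 + 2*t - 3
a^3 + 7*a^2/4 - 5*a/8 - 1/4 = (a - 1/2)*(a + 1/4)*(a + 2)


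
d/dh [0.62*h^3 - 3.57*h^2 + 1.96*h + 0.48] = 1.86*h^2 - 7.14*h + 1.96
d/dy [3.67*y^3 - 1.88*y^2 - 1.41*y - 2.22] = 11.01*y^2 - 3.76*y - 1.41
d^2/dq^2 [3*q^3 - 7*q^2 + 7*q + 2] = 18*q - 14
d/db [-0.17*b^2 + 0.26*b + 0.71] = 0.26 - 0.34*b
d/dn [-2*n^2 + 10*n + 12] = 10 - 4*n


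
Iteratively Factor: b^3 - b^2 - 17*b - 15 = (b + 3)*(b^2 - 4*b - 5) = (b + 1)*(b + 3)*(b - 5)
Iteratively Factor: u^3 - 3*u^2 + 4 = (u + 1)*(u^2 - 4*u + 4) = (u - 2)*(u + 1)*(u - 2)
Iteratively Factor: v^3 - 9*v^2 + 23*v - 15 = (v - 1)*(v^2 - 8*v + 15) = (v - 3)*(v - 1)*(v - 5)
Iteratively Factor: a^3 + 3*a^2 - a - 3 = (a - 1)*(a^2 + 4*a + 3) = (a - 1)*(a + 3)*(a + 1)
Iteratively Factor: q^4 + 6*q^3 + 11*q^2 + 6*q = (q + 3)*(q^3 + 3*q^2 + 2*q) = (q + 1)*(q + 3)*(q^2 + 2*q) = (q + 1)*(q + 2)*(q + 3)*(q)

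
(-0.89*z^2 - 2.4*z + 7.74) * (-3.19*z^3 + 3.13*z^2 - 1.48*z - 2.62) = 2.8391*z^5 + 4.8703*z^4 - 30.8854*z^3 + 30.11*z^2 - 5.1672*z - 20.2788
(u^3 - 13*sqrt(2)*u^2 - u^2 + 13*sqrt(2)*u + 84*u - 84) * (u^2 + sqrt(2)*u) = u^5 - 12*sqrt(2)*u^4 - u^4 + 12*sqrt(2)*u^3 + 58*u^3 - 58*u^2 + 84*sqrt(2)*u^2 - 84*sqrt(2)*u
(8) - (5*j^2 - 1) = 9 - 5*j^2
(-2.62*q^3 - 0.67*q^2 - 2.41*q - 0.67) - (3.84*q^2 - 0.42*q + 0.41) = -2.62*q^3 - 4.51*q^2 - 1.99*q - 1.08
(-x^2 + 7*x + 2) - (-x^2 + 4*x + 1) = 3*x + 1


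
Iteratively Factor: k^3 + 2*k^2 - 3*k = (k + 3)*(k^2 - k) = (k - 1)*(k + 3)*(k)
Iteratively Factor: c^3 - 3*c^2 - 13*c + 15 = (c - 1)*(c^2 - 2*c - 15) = (c - 1)*(c + 3)*(c - 5)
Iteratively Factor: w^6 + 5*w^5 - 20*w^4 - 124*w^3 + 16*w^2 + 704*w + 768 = (w + 2)*(w^5 + 3*w^4 - 26*w^3 - 72*w^2 + 160*w + 384) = (w + 2)*(w + 4)*(w^4 - w^3 - 22*w^2 + 16*w + 96) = (w - 3)*(w + 2)*(w + 4)*(w^3 + 2*w^2 - 16*w - 32) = (w - 3)*(w + 2)^2*(w + 4)*(w^2 - 16) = (w - 3)*(w + 2)^2*(w + 4)^2*(w - 4)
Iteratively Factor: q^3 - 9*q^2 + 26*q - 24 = (q - 2)*(q^2 - 7*q + 12) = (q - 4)*(q - 2)*(q - 3)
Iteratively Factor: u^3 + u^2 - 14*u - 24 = (u + 3)*(u^2 - 2*u - 8) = (u - 4)*(u + 3)*(u + 2)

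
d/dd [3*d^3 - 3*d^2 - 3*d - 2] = 9*d^2 - 6*d - 3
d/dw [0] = 0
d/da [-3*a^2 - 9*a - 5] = -6*a - 9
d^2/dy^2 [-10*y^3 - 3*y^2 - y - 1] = -60*y - 6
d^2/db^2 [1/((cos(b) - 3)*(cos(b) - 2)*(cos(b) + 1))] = (-90*(1 - cos(b)^2)^2 + 12*sin(b)^6 + 3*cos(b)^6 + 44*cos(b)^5 + 2*cos(b)^3 - 139*cos(b)^2 - 54*cos(b) + 128)/((cos(b) - 3)^3*(cos(b) - 2)^3*(cos(b) + 1)^3)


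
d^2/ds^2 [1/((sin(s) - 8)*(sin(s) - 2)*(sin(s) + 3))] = (-9*sin(s)^6 + 77*sin(s)^5 - 156*sin(s)^4 + 26*sin(s)^3 - 1330*sin(s)^2 - 372*sin(s) + 1064)/((sin(s) - 8)^3*(sin(s) - 2)^3*(sin(s) + 3)^3)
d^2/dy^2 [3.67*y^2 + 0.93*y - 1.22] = 7.34000000000000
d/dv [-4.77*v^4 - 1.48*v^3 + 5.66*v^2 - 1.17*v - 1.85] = -19.08*v^3 - 4.44*v^2 + 11.32*v - 1.17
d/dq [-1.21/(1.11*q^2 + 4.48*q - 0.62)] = (2.6862*q + 5.4208)/(1.11*q^2 + 4.48*q - 0.62)^2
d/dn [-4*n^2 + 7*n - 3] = 7 - 8*n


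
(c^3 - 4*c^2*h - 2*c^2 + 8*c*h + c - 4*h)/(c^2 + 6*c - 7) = (c^2 - 4*c*h - c + 4*h)/(c + 7)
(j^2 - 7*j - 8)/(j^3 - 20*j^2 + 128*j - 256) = (j + 1)/(j^2 - 12*j + 32)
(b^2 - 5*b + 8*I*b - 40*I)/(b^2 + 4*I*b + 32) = (b - 5)/(b - 4*I)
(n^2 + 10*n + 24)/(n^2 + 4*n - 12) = (n + 4)/(n - 2)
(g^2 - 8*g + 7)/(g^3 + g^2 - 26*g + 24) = (g - 7)/(g^2 + 2*g - 24)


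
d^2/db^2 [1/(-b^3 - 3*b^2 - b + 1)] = 2*(3*(b + 1)*(b^3 + 3*b^2 + b - 1) - (3*b^2 + 6*b + 1)^2)/(b^3 + 3*b^2 + b - 1)^3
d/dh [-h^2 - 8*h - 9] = -2*h - 8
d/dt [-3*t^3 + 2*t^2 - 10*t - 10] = -9*t^2 + 4*t - 10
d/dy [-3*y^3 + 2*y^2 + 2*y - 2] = -9*y^2 + 4*y + 2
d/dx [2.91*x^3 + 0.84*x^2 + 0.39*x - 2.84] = 8.73*x^2 + 1.68*x + 0.39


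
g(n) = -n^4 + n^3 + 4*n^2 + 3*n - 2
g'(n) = -4*n^3 + 3*n^2 + 8*n + 3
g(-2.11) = -19.74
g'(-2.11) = 37.05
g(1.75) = 11.48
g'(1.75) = 4.75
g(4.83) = -325.75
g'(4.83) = -339.09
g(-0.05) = -2.14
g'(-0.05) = 2.61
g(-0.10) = -2.26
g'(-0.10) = 2.23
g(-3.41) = -140.58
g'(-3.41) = 169.21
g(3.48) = -47.64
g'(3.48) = -101.41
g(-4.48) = -427.89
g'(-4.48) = 387.03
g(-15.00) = -53147.00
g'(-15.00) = 14058.00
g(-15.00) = -53147.00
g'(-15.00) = 14058.00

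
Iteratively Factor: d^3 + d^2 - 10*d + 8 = (d - 1)*(d^2 + 2*d - 8) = (d - 1)*(d + 4)*(d - 2)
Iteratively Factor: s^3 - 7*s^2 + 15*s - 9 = (s - 3)*(s^2 - 4*s + 3) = (s - 3)*(s - 1)*(s - 3)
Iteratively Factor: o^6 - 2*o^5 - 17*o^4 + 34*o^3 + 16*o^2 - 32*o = (o)*(o^5 - 2*o^4 - 17*o^3 + 34*o^2 + 16*o - 32) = o*(o + 4)*(o^4 - 6*o^3 + 7*o^2 + 6*o - 8) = o*(o - 1)*(o + 4)*(o^3 - 5*o^2 + 2*o + 8) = o*(o - 4)*(o - 1)*(o + 4)*(o^2 - o - 2) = o*(o - 4)*(o - 1)*(o + 1)*(o + 4)*(o - 2)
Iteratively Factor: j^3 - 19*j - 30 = (j + 3)*(j^2 - 3*j - 10) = (j + 2)*(j + 3)*(j - 5)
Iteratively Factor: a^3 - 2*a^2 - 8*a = (a + 2)*(a^2 - 4*a) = (a - 4)*(a + 2)*(a)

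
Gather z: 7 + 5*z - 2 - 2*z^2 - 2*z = -2*z^2 + 3*z + 5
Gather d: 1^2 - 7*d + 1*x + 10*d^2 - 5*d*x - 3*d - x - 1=10*d^2 + d*(-5*x - 10)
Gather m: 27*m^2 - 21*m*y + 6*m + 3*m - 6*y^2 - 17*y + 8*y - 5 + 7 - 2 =27*m^2 + m*(9 - 21*y) - 6*y^2 - 9*y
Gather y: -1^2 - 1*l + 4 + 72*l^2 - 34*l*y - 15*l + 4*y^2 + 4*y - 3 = 72*l^2 - 16*l + 4*y^2 + y*(4 - 34*l)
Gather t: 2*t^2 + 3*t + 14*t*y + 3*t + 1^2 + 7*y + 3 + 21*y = 2*t^2 + t*(14*y + 6) + 28*y + 4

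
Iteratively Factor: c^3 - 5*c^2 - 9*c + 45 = (c - 3)*(c^2 - 2*c - 15) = (c - 5)*(c - 3)*(c + 3)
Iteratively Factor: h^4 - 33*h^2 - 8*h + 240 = (h - 5)*(h^3 + 5*h^2 - 8*h - 48) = (h - 5)*(h + 4)*(h^2 + h - 12) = (h - 5)*(h + 4)^2*(h - 3)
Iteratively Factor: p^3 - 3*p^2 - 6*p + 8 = (p - 4)*(p^2 + p - 2) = (p - 4)*(p + 2)*(p - 1)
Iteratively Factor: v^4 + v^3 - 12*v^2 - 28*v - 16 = (v - 4)*(v^3 + 5*v^2 + 8*v + 4) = (v - 4)*(v + 2)*(v^2 + 3*v + 2) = (v - 4)*(v + 2)^2*(v + 1)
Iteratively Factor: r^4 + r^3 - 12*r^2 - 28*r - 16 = (r + 1)*(r^3 - 12*r - 16) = (r + 1)*(r + 2)*(r^2 - 2*r - 8) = (r - 4)*(r + 1)*(r + 2)*(r + 2)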